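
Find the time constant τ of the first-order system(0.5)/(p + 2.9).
First-order system: τ = -1/pole. Pole = -2.9. τ = -1/(-2.9) = 0.3448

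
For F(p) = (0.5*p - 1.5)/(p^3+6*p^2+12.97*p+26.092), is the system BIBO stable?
Denominator: p^3 + 6*p^2 + 12.97*p + 26.092 = (p + 4.4)(p^2 + 1.6*p + 5.93). Poles: -0.8 + 2.3j, -0.8 - 2.3j, -4.4. All Re(p)<0: Yes (stable)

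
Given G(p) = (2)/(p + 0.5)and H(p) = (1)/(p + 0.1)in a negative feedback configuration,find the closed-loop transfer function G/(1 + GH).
Closed-loop T = G/(1+GH).
Numerator: G_num * H_den = 2*p + 0.2.
Denominator: G_den * H_den + G_num * H_num = (p^2 + 0.6*p + 0.05) + (2) = p^2 + 0.6*p + 2.05.
T(p) = (2*p + 0.2)/(p^2 + 0.6*p + 2.05)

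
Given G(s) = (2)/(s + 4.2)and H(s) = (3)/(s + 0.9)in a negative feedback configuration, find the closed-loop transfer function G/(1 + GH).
Closed-loop T = G/(1+GH).
Numerator: G_num * H_den = 2*s + 1.8.
Denominator: G_den * H_den + G_num * H_num = (s^2 + 5.1*s + 3.78) + (6) = s^2 + 5.1*s + 9.78.
T(s) = (2*s + 1.8)/(s^2 + 5.1*s + 9.78)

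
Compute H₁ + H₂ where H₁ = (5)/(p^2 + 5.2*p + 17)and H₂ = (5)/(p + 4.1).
Parallel: H = H₁ + H₂ = (n₁·d₂ + n₂·d₁)/(d₁·d₂).
n₁·d₂ = 5*p + 20.5. n₂·d₁ = 5*p^2 + 26*p + 85. Sum = 5*p^2 + 31*p + 105.5. d₁·d₂ = p^3 + 9.3*p^2 + 38.32*p + 69.7.
H(p) = (5*p^2 + 31*p + 105.5)/(p^3 + 9.3*p^2 + 38.32*p + 69.7)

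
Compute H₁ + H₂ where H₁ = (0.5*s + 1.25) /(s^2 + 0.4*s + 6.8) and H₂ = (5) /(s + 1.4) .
Parallel: H = H₁ + H₂ = (n₁·d₂ + n₂·d₁)/(d₁·d₂).
n₁·d₂ = 0.5*s^2 + 1.95*s + 1.75. n₂·d₁ = 5*s^2 + 2*s + 34. Sum = 5.5*s^2 + 3.95*s + 35.75. d₁·d₂ = s^3 + 1.8*s^2 + 7.36*s + 9.52.
H(s) = (5.5*s^2 + 3.95*s + 35.75)/(s^3 + 1.8*s^2 + 7.36*s + 9.52)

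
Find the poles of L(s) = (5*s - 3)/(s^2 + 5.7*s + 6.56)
Set denominator = 0: s^2 + 5.7*s + 6.56 = (s + 4.1)(s + 1.6) = 0 → Poles: -1.6, -4.1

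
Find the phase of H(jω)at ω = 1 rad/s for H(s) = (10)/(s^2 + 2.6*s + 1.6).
Substitute s = j*1: H(j1) = 0.842697 - 3.65169j.
∠H(j1) = atan2(Im, Re) = atan2(-3.65169, 0.842697) = -77.01°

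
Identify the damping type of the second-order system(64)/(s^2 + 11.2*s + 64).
Standard form: ωn²/(s²+2ζωn·s+ωn²) gives ωn=8, ζ=0.7.
Underdamped (ζ = 0.7 < 1)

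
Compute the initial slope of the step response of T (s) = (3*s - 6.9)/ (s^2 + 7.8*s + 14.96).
IVT: y'(0⁺) = lim_{s→∞} s²·Y(s) = lim_{s→∞} s·T(s).
deg(num) = 1, deg(den) = 2, relative degree = 1, so s·T(s) → (leading num)/(leading den) = 3/1 = 3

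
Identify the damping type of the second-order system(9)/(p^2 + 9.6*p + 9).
Standard form: ωn²/(p²+2ζωn·p+ωn²) gives ωn=3, ζ=1.6.
Overdamped (ζ = 1.6 > 1)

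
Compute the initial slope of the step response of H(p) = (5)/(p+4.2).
IVT: y'(0⁺) = lim_{p→∞} p²·Y(p) = lim_{p→∞} p·H(p).
deg(num) = 0, deg(den) = 1, relative degree = 1, so p·H(p) → (leading num)/(leading den) = 5/1 = 5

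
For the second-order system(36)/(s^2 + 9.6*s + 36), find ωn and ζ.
Standard form: ωn²/(s²+2ζωn·s+ωn²).
const=36=ωn² → ωn=6, s coeff=9.6=2ζωn → ζ=0.8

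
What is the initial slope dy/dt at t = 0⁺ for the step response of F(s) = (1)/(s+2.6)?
IVT: y'(0⁺) = lim_{s→∞} s²·Y(s) = lim_{s→∞} s·F(s).
deg(num) = 0, deg(den) = 1, relative degree = 1, so s·F(s) → (leading num)/(leading den) = 1/1 = 1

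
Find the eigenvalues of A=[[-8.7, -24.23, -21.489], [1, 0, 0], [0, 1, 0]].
Eigenvalues solve det(λI - A) = 0.
Characteristic polynomial: λ^3 + 8.7*λ^2 + 24.23*λ + 21.489 = 0.
Factor: (λ + 2.9)(λ + 1.9)(λ + 3.9) = 0.
Roots: -1.9, -2.9, -3.9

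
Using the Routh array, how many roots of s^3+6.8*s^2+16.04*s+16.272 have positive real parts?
Routh array:
s^3: [1, 16.04]; s^2: [6.8, 16.272]; s^1: [13.6471]; s^0: [16.272]
First column: [1, 6.8, 13.6471, 16.272]. Sign changes = RHP roots = 0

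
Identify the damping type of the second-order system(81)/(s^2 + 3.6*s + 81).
Standard form: ωn²/(s²+2ζωn·s+ωn²) gives ωn=9, ζ=0.2.
Underdamped (ζ = 0.2 < 1)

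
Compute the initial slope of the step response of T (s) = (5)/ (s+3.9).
IVT: y'(0⁺) = lim_{s→∞} s²·Y(s) = lim_{s→∞} s·T(s).
deg(num) = 0, deg(den) = 1, relative degree = 1, so s·T(s) → (leading num)/(leading den) = 5/1 = 5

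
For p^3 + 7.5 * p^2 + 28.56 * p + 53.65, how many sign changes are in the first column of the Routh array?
Routh array:
p^3: [1, 28.56]; p^2: [7.5, 53.65]; p^1: [21.4067]; p^0: [53.65]
First column: [1, 7.5, 21.4067, 53.65]. Sign changes = 0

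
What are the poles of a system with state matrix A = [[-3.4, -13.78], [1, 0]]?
Eigenvalues solve det(λI - A) = 0.
Characteristic polynomial: λ^2 + 3.4*λ + 13.78 = 0.
Roots: -1.7 + 3.3j, -1.7 - 3.3j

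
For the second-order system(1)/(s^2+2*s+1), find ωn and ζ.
Standard form: ωn²/(s²+2ζωn·s+ωn²).
const=1=ωn² → ωn=1, s coeff=2=2ζωn → ζ=1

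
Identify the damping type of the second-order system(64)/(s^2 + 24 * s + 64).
Standard form: ωn²/(s²+2ζωn·s+ωn²) gives ωn=8, ζ=1.5.
Overdamped (ζ = 1.5 > 1)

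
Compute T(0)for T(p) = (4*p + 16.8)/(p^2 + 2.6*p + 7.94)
DC gain = T(0) = num(0)/den(0) = 16.8/7.94 = 2.116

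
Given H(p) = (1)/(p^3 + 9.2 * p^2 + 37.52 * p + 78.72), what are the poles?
Set denominator = 0: p^3 + 9.2*p^2 + 37.52*p + 78.72 = (p + 4.8)(p^2 + 4.4*p + 16.4) = 0 → Poles: -2.2 + 3.4j, -2.2 - 3.4j, -4.8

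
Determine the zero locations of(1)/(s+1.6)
Numerator is a nonzero constant (1) → Zeros: none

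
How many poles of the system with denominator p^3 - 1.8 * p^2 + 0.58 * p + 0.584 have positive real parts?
p^3 - 1.8*p^2 + 0.58*p + 0.584 = (p + 0.4)(p^2 - 2.2*p + 1.46). Poles: -0.4, 1.1 + 0.5j, 1.1 - 0.5j. RHP poles (Re>0): 2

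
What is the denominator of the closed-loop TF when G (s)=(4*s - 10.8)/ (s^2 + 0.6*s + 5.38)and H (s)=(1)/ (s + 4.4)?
Characteristic poly = G_den * H_den + G_num * H_num = (s^3 + 5*s^2 + 8.02*s + 23.672) + (4*s - 10.8) = s^3 + 5*s^2 + 12.02*s + 12.872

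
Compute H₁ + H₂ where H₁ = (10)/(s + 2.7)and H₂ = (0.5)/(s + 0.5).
Parallel: H = H₁ + H₂ = (n₁·d₂ + n₂·d₁)/(d₁·d₂).
n₁·d₂ = 10*s + 5. n₂·d₁ = 0.5*s + 1.35. Sum = 10.5*s + 6.35. d₁·d₂ = s^2 + 3.2*s + 1.35.
H(s) = (10.5*s + 6.35)/(s^2 + 3.2*s + 1.35)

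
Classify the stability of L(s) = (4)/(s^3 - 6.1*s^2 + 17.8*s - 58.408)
Denominator: s^3 - 6.1*s^2 + 17.8*s - 58.408 = (s - 4.9)(s^2 - 1.2*s + 11.92). Poles: 0.6 + 3.4j, 0.6 - 3.4j, 4.9. Unstable (3 pole(s) in RHP)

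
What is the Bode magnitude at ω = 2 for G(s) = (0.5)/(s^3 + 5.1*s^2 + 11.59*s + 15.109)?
Substitute s = j*2: G(j2) = -0.0102369 - 0.02937j.
|G(j2)| = sqrt(Re² + Im²) = 0.0311.
20*log₁₀(0.0311) = -30.14 dB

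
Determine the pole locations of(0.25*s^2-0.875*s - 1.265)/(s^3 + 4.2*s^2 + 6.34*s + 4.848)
Set denominator = 0: s^3 + 4.2*s^2 + 6.34*s + 4.848 = (s + 2.4)(s^2 + 1.8*s + 2.02) = 0 → Poles: -0.9 + 1.1j, -0.9 - 1.1j, -2.4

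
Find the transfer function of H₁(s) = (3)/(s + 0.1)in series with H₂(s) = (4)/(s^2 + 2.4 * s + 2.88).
Series: H = H₁ · H₂ = (n₁·n₂)/(d₁·d₂).
Num: n₁·n₂ = 12. Den: d₁·d₂ = s^3 + 2.5*s^2 + 3.12*s + 0.288.
H(s) = (12)/(s^3 + 2.5*s^2 + 3.12*s + 0.288)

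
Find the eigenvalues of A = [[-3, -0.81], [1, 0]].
Eigenvalues solve det(λI - A) = 0.
Characteristic polynomial: λ^2 + 3*λ + 0.81 = 0.
Factor: (λ + 2.7)(λ + 0.3) = 0.
Roots: -0.3, -2.7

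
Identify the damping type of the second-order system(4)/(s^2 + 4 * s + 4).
Standard form: ωn²/(s²+2ζωn·s+ωn²) gives ωn=2, ζ=1.
Critically damped (ζ = 1)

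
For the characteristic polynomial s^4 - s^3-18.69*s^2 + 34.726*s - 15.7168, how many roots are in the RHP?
s^4 - s^3 - 18.69*s^2 + 34.726*s - 15.7168 = (s - 0.8)(s - 1.1)(s - 3.8)(s + 4.7). Poles: -4.7, 0.8, 1.1, 3.8. RHP poles (Re>0): 3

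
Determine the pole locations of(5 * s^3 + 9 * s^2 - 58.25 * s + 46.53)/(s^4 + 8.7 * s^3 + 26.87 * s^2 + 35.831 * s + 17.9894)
Set denominator = 0: s^4 + 8.7*s^3 + 26.87*s^2 + 35.831*s + 17.9894 = (s + 2.2)(s + 3.7)(s^2 + 2.8*s + 2.21) = 0 → Poles: -1.4 + 0.5j, -1.4 - 0.5j, -2.2, -3.7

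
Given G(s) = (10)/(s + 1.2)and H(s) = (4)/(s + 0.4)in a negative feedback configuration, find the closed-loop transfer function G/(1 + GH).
Closed-loop T = G/(1+GH).
Numerator: G_num * H_den = 10*s + 4.
Denominator: G_den * H_den + G_num * H_num = (s^2 + 1.6*s + 0.48) + (40) = s^2 + 1.6*s + 40.48.
T(s) = (10*s + 4)/(s^2 + 1.6*s + 40.48)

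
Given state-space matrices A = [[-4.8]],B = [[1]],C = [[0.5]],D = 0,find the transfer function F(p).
F(p) = C(pI - A)⁻¹B + D.
Characteristic polynomial det(pI - A) = p + 4.8.
Numerator from C·adj(pI-A)·B + D·det(pI-A) = 0.5.
F(p) = (0.5)/(p + 4.8)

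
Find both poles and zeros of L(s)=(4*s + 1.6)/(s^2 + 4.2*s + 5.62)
Set denominator = 0: s^2 + 4.2*s + 5.62 = 0 → Poles: -2.1 + 1.1j, -2.1 - 1.1j
Set numerator = 0: 4*s + 1.6 = 0 → Zeros: -0.4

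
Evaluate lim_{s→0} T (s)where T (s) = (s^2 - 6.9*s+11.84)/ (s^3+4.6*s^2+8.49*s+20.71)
DC gain = T(0) = num(0)/den(0) = 11.84/20.71 = 0.5717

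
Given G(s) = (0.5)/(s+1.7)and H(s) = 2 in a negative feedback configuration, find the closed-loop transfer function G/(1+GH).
Closed-loop T = G/(1+GH).
Numerator: G_num * H_den = 0.5.
Denominator: G_den * H_den + G_num * H_num = (s + 1.7) + (1) = s + 2.7.
T(s) = (0.5)/(s + 2.7)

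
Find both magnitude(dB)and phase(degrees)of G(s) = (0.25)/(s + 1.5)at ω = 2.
Substitute s = j*2: G(j2) = 0.06 - 0.08j.
|G| = 20*log₁₀(sqrt(Re²+Im²)) = -20.00 dB.
∠G = atan2(Im, Re) = -53.13°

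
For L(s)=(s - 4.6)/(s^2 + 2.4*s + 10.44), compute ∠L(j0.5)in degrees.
Substitute s = j*0.5: L(j0.5) = -0.439549 + 0.10083j.
∠L(j0.5) = atan2(Im, Re) = atan2(0.10083, -0.439549) = 167.08°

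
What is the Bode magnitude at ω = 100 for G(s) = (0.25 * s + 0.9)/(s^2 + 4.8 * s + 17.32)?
Substitute s = j*100: G(j100) = 3.01908e-05 - 0.00250289j.
|G(j100)| = sqrt(Re² + Im²) = 0.002503.
20*log₁₀(0.002503) = -52.03 dB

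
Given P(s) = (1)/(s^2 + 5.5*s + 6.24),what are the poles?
Set denominator = 0: s^2 + 5.5*s + 6.24 = (s + 1.6)(s + 3.9) = 0 → Poles: -1.6, -3.9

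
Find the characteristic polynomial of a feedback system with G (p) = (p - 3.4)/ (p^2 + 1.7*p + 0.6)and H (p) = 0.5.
Characteristic poly = G_den * H_den + G_num * H_num = (p^2 + 1.7*p + 0.6) + (0.5*p - 1.7) = p^2 + 2.2*p - 1.1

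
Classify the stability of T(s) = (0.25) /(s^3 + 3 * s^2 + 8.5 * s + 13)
Denominator: s^3 + 3*s^2 + 8.5*s + 13 = (s + 2)(s^2 + s + 6.5). Poles: -0.5 + 2.5j, -0.5 - 2.5j, -2. Stable (all poles in LHP)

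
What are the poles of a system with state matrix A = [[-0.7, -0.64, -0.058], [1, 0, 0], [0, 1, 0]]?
Eigenvalues solve det(λI - A) = 0.
Characteristic polynomial: λ^3 + 0.7*λ^2 + 0.64*λ + 0.058 = 0.
Factor: (λ + 0.1)(λ^2 + 0.6*λ + 0.58) = 0.
Roots: -0.1, -0.3 + 0.7j, -0.3 - 0.7j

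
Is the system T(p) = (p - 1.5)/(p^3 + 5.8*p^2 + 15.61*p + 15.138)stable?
Denominator: p^3 + 5.8*p^2 + 15.61*p + 15.138 = (p + 1.8)(p^2 + 4*p + 8.41). Poles: -1.8, -2 + 2.1j, -2 - 2.1j. All Re(p)<0: Yes (stable)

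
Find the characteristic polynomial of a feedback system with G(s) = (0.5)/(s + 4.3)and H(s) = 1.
Characteristic poly = G_den * H_den + G_num * H_num = (s + 4.3) + (0.5) = s + 4.8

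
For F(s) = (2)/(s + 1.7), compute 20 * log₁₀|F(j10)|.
Substitute s = j*10: F(j10) = 0.033045 - 0.194382j.
|F(j10)| = sqrt(Re² + Im²) = 0.1972.
20*log₁₀(0.1972) = -14.10 dB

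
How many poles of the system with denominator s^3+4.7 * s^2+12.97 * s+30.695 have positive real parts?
s^3 + 4.7*s^2 + 12.97*s + 30.695 = (s + 3.5)(s^2 + 1.2*s + 8.77). Poles: -0.6 + 2.9j, -0.6 - 2.9j, -3.5. RHP poles (Re>0): 0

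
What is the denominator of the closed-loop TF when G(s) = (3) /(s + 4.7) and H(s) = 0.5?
Characteristic poly = G_den * H_den + G_num * H_num = (s + 4.7) + (1.5) = s + 6.2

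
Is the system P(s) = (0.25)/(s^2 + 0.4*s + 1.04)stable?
Denominator: s^2 + 0.4*s + 1.04. Poles: -0.2 + 1j, -0.2 - 1j. All Re(p)<0: Yes (stable)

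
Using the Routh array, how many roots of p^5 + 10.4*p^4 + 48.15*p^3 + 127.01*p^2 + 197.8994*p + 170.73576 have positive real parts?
Routh array:
p^5: [1, 48.15, 197.8994]; p^4: [10.4, 127.01, 170.73576]; p^3: [35.9375, 181.4825]; p^2: [74.4905, 170.73576]; p^1: [99.1121]; p^0: [170.73576]
First column: [1, 10.4, 35.9375, 74.4905, 99.1121, 170.73576]. Sign changes = RHP roots = 0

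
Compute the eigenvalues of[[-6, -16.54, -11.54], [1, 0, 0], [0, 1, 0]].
Eigenvalues solve det(λI - A) = 0.
Characteristic polynomial: λ^3 + 6*λ^2 + 16.54*λ + 11.54 = 0.
Factor: (λ + 1)(λ^2 + 5*λ + 11.54) = 0.
Roots: -1, -2.5 + 2.3j, -2.5 - 2.3j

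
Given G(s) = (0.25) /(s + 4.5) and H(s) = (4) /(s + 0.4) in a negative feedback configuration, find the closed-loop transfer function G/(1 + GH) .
Closed-loop T = G/(1+GH).
Numerator: G_num * H_den = 0.25*s + 0.1.
Denominator: G_den * H_den + G_num * H_num = (s^2 + 4.9*s + 1.8) + (1) = s^2 + 4.9*s + 2.8.
T(s) = (0.25*s + 0.1)/(s^2 + 4.9*s + 2.8)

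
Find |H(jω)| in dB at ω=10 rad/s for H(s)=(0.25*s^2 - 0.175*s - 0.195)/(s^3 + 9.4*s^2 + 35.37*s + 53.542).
Substitute s = j*10: H(j10) = 0.0194974 - 0.012241j.
|H(j10)| = sqrt(Re² + Im²) = 0.02302.
20*log₁₀(0.02302) = -32.76 dB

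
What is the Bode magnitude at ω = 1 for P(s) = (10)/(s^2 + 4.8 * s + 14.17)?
Substitute s = j*1: P(j1) = 0.670267 - 0.244289j.
|P(j1)| = sqrt(Re² + Im²) = 0.7134.
20*log₁₀(0.7134) = -2.93 dB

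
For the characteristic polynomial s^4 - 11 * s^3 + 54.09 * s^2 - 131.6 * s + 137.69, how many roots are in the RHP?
s^4 - 11*s^3 + 54.09*s^2 - 131.6*s + 137.69 = (s^2 - 5.6*s + 9.8)(s^2 - 5.4*s + 14.05). Poles: 2.7 + 2.6j, 2.7 - 2.6j, 2.8 + 1.4j, 2.8 - 1.4j. RHP poles (Re>0): 4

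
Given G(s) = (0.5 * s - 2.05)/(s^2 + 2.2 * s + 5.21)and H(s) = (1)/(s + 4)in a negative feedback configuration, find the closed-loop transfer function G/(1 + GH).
Closed-loop T = G/(1+GH).
Numerator: G_num * H_den = 0.5*s^2 - 0.05*s - 8.2.
Denominator: G_den * H_den + G_num * H_num = (s^3 + 6.2*s^2 + 14.01*s + 20.84) + (0.5*s - 2.05) = s^3 + 6.2*s^2 + 14.51*s + 18.79.
T(s) = (0.5*s^2 - 0.05*s - 8.2)/(s^3 + 6.2*s^2 + 14.51*s + 18.79)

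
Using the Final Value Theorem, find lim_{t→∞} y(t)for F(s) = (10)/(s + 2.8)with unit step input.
FVT: lim_{t→∞} y(t) = lim_{s→0} s*Y(s) where Y(s) = F(s)/s.
= lim_{s→0} F(s) = F(0) = num(0)/den(0) = 10/2.8 = 3.571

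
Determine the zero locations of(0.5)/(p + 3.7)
Numerator is a nonzero constant (0.5) → Zeros: none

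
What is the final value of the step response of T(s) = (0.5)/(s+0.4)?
FVT: lim_{t→∞} y(t) = lim_{s→0} s*Y(s) where Y(s) = T(s)/s.
= lim_{s→0} T(s) = T(0) = num(0)/den(0) = 0.5/0.4 = 1.25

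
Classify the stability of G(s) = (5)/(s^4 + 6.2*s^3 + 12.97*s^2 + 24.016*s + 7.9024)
Denominator: s^4 + 6.2*s^3 + 12.97*s^2 + 24.016*s + 7.9024 = (s + 4.4)(s + 0.4)(s^2 + 1.4*s + 4.49). Poles: -0.4, -0.7 + 2j, -0.7 - 2j, -4.4. Stable (all poles in LHP)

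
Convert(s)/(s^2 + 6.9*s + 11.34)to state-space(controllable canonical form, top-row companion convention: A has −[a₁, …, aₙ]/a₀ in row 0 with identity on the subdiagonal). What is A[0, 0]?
Reachable canonical form for den = s^2 + 6.9*s + 11.34: top row of A = -[a₁,a₂,...,aₙ]/a₀, ones on the subdiagonal, zeros elsewhere.
A = [[-6.9, -11.34], [1, 0]].
A[0,0] = -6.9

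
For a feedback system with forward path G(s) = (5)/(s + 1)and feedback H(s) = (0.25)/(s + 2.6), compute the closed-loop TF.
Closed-loop T = G/(1+GH).
Numerator: G_num * H_den = 5*s + 13.
Denominator: G_den * H_den + G_num * H_num = (s^2 + 3.6*s + 2.6) + (1.25) = s^2 + 3.6*s + 3.85.
T(s) = (5*s + 13)/(s^2 + 3.6*s + 3.85)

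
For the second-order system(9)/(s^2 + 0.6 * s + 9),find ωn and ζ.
Standard form: ωn²/(s²+2ζωn·s+ωn²).
const=9=ωn² → ωn=3, s coeff=0.6=2ζωn → ζ=0.1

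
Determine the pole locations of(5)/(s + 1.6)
Set denominator = 0: s + 1.6 = 0 → Poles: -1.6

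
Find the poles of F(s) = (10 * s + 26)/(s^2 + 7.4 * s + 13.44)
Set denominator = 0: s^2 + 7.4*s + 13.44 = (s + 4.2)(s + 3.2) = 0 → Poles: -3.2, -4.2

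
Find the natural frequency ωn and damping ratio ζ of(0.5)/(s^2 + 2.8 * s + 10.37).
Underdamped: complex pole -1.4 + 2.9j. ωn = |pole| = 3.22, ζ = -Re(pole)/ωn = 0.4347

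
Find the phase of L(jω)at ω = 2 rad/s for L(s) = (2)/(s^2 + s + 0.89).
Substitute s = j*2: L(j2) = -0.454941 - 0.292567j.
∠L(j2) = atan2(Im, Re) = atan2(-0.292567, -0.454941) = -147.26°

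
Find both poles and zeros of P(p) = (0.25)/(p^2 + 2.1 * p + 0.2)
Set denominator = 0: p^2 + 2.1*p + 0.2 = (p + 0.1)(p + 2) = 0 → Poles: -0.1, -2
Numerator is a nonzero constant (0.25) → Zeros: none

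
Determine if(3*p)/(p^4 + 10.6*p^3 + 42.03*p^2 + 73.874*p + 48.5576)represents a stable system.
Denominator: p^4 + 10.6*p^3 + 42.03*p^2 + 73.874*p + 48.5576 = (p + 2.6)(p + 2.9)(p + 2.3)(p + 2.8). Poles: -2.3, -2.6, -2.8, -2.9. All Re(p)<0: Yes (stable)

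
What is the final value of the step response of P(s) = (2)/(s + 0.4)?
FVT: lim_{t→∞} y(t) = lim_{s→0} s*Y(s) where Y(s) = P(s)/s.
= lim_{s→0} P(s) = P(0) = num(0)/den(0) = 2/0.4 = 5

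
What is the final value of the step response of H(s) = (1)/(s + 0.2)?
FVT: lim_{t→∞} y(t) = lim_{s→0} s*Y(s) where Y(s) = H(s)/s.
= lim_{s→0} H(s) = H(0) = num(0)/den(0) = 1/0.2 = 5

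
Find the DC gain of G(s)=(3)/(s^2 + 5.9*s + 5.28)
DC gain = G(0) = num(0)/den(0) = 3/5.28 = 0.5682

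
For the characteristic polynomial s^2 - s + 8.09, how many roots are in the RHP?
Poles: 0.5 + 2.8j, 0.5 - 2.8j. RHP poles (Re>0): 2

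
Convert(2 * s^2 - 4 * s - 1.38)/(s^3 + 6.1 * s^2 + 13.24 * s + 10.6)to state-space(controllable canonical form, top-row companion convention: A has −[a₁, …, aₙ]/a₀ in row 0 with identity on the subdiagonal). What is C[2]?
Reachable canonical form: C = numerator coefficients (right-aligned, zero-padded to length n).
num = 2*s^2 - 4*s - 1.38, C = [[2, -4, -1.38]].
C[2] = -1.38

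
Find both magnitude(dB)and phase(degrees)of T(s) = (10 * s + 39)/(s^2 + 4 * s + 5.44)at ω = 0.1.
Substitute s = j*0.1: T(j0.1) = 7.15705 - 0.343061j.
|T| = 20*log₁₀(sqrt(Re²+Im²)) = 17.10 dB.
∠T = atan2(Im, Re) = -2.74°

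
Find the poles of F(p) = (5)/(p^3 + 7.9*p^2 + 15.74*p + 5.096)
Set denominator = 0: p^3 + 7.9*p^2 + 15.74*p + 5.096 = (p + 4.9)(p + 2.6)(p + 0.4) = 0 → Poles: -0.4, -2.6, -4.9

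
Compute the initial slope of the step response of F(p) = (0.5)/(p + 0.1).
IVT: y'(0⁺) = lim_{p→∞} p²·Y(p) = lim_{p→∞} p·F(p).
deg(num) = 0, deg(den) = 1, relative degree = 1, so p·F(p) → (leading num)/(leading den) = 0.5/1 = 0.5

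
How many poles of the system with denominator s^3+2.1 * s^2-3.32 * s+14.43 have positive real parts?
s^3 + 2.1*s^2 - 3.32*s + 14.43 = (s + 3.9)(s^2 - 1.8*s + 3.7). Poles: -3.9, 0.9 + 1.7j, 0.9 - 1.7j. RHP poles (Re>0): 2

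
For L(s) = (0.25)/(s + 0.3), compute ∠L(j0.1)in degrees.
Substitute s = j*0.1: L(j0.1) = 0.75 - 0.25j.
∠L(j0.1) = atan2(Im, Re) = atan2(-0.25, 0.75) = -18.43°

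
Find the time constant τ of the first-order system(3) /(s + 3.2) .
First-order system: τ = -1/pole. Pole = -3.2. τ = -1/(-3.2) = 0.3125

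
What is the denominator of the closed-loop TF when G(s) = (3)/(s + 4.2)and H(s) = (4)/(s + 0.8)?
Characteristic poly = G_den * H_den + G_num * H_num = (s^2 + 5*s + 3.36) + (12) = s^2 + 5*s + 15.36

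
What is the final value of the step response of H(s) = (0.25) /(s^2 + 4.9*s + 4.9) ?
FVT: lim_{t→∞} y(t) = lim_{s→0} s*Y(s) where Y(s) = H(s)/s.
= lim_{s→0} H(s) = H(0) = num(0)/den(0) = 0.25/4.9 = 0.05102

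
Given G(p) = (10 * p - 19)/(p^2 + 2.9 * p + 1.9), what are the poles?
Set denominator = 0: p^2 + 2.9*p + 1.9 = (p + 1)(p + 1.9) = 0 → Poles: -1, -1.9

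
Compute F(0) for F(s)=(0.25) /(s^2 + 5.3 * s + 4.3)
DC gain = F(0) = num(0)/den(0) = 0.25/4.3 = 0.05814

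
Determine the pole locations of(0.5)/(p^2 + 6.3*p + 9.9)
Set denominator = 0: p^2 + 6.3*p + 9.9 = (p + 3)(p + 3.3) = 0 → Poles: -3, -3.3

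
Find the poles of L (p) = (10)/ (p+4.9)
Set denominator = 0: p + 4.9 = 0 → Poles: -4.9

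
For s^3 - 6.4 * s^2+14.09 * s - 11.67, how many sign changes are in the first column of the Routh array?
Routh array:
s^3: [1, 14.09]; s^2: [-6.4, -11.67]; s^1: [12.2666]; s^0: [-11.67]
First column: [1, -6.4, 12.2666, -11.67]. Sign changes = 3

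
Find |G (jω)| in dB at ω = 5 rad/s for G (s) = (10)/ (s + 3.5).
Substitute s = j*5: G(j5) = 0.939597 - 1.34228j.
|G(j5)| = sqrt(Re² + Im²) = 1.638.
20*log₁₀(1.638) = 4.29 dB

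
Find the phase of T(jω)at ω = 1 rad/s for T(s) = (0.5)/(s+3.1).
Substitute s = j*1: T(j1) = 0.146089 - 0.0471254j.
∠T(j1) = atan2(Im, Re) = atan2(-0.0471254, 0.146089) = -17.88°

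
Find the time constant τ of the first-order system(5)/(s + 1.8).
First-order system: τ = -1/pole. Pole = -1.8. τ = -1/(-1.8) = 0.5556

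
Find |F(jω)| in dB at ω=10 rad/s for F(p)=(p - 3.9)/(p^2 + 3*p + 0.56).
Substitute p = j*10: F(j10) = 0.0637557 - 0.0813287j.
|F(j10)| = sqrt(Re² + Im²) = 0.1033.
20*log₁₀(0.1033) = -19.71 dB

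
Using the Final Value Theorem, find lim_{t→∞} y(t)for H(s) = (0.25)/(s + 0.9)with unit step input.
FVT: lim_{t→∞} y(t) = lim_{s→0} s*Y(s) where Y(s) = H(s)/s.
= lim_{s→0} H(s) = H(0) = num(0)/den(0) = 0.25/0.9 = 0.2778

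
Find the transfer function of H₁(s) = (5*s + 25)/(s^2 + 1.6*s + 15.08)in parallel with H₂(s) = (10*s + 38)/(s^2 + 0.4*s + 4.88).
Parallel: H = H₁ + H₂ = (n₁·d₂ + n₂·d₁)/(d₁·d₂).
n₁·d₂ = 5*s^3 + 27*s^2 + 34.4*s + 122. n₂·d₁ = 10*s^3 + 54*s^2 + 211.6*s + 573.04. Sum = 15*s^3 + 81*s^2 + 246*s + 695.04. d₁·d₂ = s^4 + 2*s^3 + 20.6*s^2 + 13.84*s + 73.5904.
H(s) = (15*s^3 + 81*s^2 + 246*s + 695.04)/(s^4 + 2*s^3 + 20.6*s^2 + 13.84*s + 73.5904)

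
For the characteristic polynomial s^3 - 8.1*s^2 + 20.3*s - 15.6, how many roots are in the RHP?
s^3 - 8.1*s^2 + 20.3*s - 15.6 = (s - 1.5)(s - 4)(s - 2.6). Poles: 1.5, 2.6, 4. RHP poles (Re>0): 3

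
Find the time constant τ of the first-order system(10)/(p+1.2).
First-order system: τ = -1/pole. Pole = -1.2. τ = -1/(-1.2) = 0.8333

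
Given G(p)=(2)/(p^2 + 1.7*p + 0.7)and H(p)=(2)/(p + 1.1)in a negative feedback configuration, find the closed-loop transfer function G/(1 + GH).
Closed-loop T = G/(1+GH).
Numerator: G_num * H_den = 2*p + 2.2.
Denominator: G_den * H_den + G_num * H_num = (p^3 + 2.8*p^2 + 2.57*p + 0.77) + (4) = p^3 + 2.8*p^2 + 2.57*p + 4.77.
T(p) = (2*p + 2.2)/(p^3 + 2.8*p^2 + 2.57*p + 4.77)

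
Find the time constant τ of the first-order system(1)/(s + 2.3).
First-order system: τ = -1/pole. Pole = -2.3. τ = -1/(-2.3) = 0.4348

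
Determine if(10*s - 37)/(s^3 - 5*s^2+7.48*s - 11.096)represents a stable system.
Denominator: s^3 - 5*s^2 + 7.48*s - 11.096 = (s - 3.8)(s^2 - 1.2*s + 2.92). Poles: 0.6 + 1.6j, 0.6 - 1.6j, 3.8. All Re(p)<0: No (unstable)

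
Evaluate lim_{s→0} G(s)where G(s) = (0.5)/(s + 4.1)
DC gain = G(0) = num(0)/den(0) = 0.5/4.1 = 0.122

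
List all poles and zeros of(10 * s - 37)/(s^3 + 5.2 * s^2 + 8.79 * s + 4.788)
Set denominator = 0: s^3 + 5.2*s^2 + 8.79*s + 4.788 = (s + 2.1)(s + 1.9)(s + 1.2) = 0 → Poles: -1.2, -1.9, -2.1
Set numerator = 0: 10*s - 37 = 0 → Zeros: 3.7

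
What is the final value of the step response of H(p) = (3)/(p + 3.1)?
FVT: lim_{t→∞} y(t) = lim_{p→0} p*Y(p) where Y(p) = H(p)/p.
= lim_{p→0} H(p) = H(0) = num(0)/den(0) = 3/3.1 = 0.9677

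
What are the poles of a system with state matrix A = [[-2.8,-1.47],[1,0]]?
Eigenvalues solve det(λI - A) = 0.
Characteristic polynomial: λ^2 + 2.8*λ + 1.47 = 0.
Factor: (λ + 2.1)(λ + 0.7) = 0.
Roots: -0.7, -2.1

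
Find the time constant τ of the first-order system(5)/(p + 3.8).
First-order system: τ = -1/pole. Pole = -3.8. τ = -1/(-3.8) = 0.2632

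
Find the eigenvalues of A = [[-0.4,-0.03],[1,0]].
Eigenvalues solve det(λI - A) = 0.
Characteristic polynomial: λ^2 + 0.4*λ + 0.03 = 0.
Factor: (λ + 0.3)(λ + 0.1) = 0.
Roots: -0.1, -0.3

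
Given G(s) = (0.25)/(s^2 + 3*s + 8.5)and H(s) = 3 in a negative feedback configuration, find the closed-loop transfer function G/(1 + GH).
Closed-loop T = G/(1+GH).
Numerator: G_num * H_den = 0.25.
Denominator: G_den * H_den + G_num * H_num = (s^2 + 3*s + 8.5) + (0.75) = s^2 + 3*s + 9.25.
T(s) = (0.25)/(s^2 + 3*s + 9.25)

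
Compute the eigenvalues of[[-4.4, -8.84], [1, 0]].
Eigenvalues solve det(λI - A) = 0.
Characteristic polynomial: λ^2 + 4.4*λ + 8.84 = 0.
Roots: -2.2 + 2j, -2.2 - 2j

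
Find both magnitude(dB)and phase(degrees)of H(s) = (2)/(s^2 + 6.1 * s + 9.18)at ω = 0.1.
Substitute s = j*0.1: H(j0.1) = 0.217142 - 0.0144445j.
|H| = 20*log₁₀(sqrt(Re²+Im²)) = -13.25 dB.
∠H = atan2(Im, Re) = -3.81°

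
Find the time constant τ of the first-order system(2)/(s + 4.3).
First-order system: τ = -1/pole. Pole = -4.3. τ = -1/(-4.3) = 0.2326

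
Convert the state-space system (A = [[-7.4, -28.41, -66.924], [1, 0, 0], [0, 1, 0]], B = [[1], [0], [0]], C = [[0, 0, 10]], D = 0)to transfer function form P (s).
P(s) = C(sI - A)⁻¹B + D.
Characteristic polynomial det(sI - A) = s^3 + 7.4*s^2 + 28.41*s + 66.924.
Numerator from C·adj(sI-A)·B + D·det(sI-A) = 10.
P(s) = (10)/(s^3 + 7.4*s^2 + 28.41*s + 66.924)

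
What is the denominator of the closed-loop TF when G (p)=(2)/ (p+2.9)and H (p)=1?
Characteristic poly = G_den * H_den + G_num * H_num = (p + 2.9) + (2) = p + 4.9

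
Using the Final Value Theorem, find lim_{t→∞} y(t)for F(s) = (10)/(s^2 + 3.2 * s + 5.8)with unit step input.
FVT: lim_{t→∞} y(t) = lim_{s→0} s*Y(s) where Y(s) = F(s)/s.
= lim_{s→0} F(s) = F(0) = num(0)/den(0) = 10/5.8 = 1.724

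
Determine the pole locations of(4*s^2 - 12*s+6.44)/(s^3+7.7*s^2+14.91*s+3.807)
Set denominator = 0: s^3 + 7.7*s^2 + 14.91*s + 3.807 = (s + 4.7)(s + 2.7)(s + 0.3) = 0 → Poles: -0.3, -2.7, -4.7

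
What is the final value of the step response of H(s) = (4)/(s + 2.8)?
FVT: lim_{t→∞} y(t) = lim_{s→0} s*Y(s) where Y(s) = H(s)/s.
= lim_{s→0} H(s) = H(0) = num(0)/den(0) = 4/2.8 = 1.429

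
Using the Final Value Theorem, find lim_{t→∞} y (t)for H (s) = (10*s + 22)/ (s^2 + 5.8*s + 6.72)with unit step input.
FVT: lim_{t→∞} y(t) = lim_{s→0} s*Y(s) where Y(s) = H(s)/s.
= lim_{s→0} H(s) = H(0) = num(0)/den(0) = 22/6.72 = 3.274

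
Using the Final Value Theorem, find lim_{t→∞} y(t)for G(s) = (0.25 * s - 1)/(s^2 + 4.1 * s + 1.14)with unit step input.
FVT: lim_{t→∞} y(t) = lim_{s→0} s*Y(s) where Y(s) = G(s)/s.
= lim_{s→0} G(s) = G(0) = num(0)/den(0) = -1/1.14 = -0.8772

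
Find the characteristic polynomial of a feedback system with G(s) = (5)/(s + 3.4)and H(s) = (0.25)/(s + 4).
Characteristic poly = G_den * H_den + G_num * H_num = (s^2 + 7.4*s + 13.6) + (1.25) = s^2 + 7.4*s + 14.85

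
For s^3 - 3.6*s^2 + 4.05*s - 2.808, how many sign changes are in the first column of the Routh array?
Routh array:
s^3: [1, 4.05]; s^2: [-3.6, -2.808]; s^1: [3.27]; s^0: [-2.808]
First column: [1, -3.6, 3.27, -2.808]. Sign changes = 3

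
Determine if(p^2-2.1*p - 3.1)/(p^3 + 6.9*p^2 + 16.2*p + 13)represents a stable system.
Denominator: p^3 + 6.9*p^2 + 16.2*p + 13 = (p + 2.5)(p^2 + 4.4*p + 5.2). Poles: -2.2 + 0.6j, -2.2 - 0.6j, -2.5. All Re(p)<0: Yes (stable)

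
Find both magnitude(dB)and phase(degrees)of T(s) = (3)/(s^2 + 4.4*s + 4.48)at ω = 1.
Substitute s = j*1: T(j1) = 0.33174 - 0.419442j.
|T| = 20*log₁₀(sqrt(Re²+Im²)) = -5.44 dB.
∠T = atan2(Im, Re) = -51.66°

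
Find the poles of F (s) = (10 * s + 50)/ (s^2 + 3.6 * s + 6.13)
Set denominator = 0: s^2 + 3.6*s + 6.13 = 0 → Poles: -1.8 + 1.7j, -1.8 - 1.7j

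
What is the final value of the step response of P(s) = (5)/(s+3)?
FVT: lim_{t→∞} y(t) = lim_{s→0} s*Y(s) where Y(s) = P(s)/s.
= lim_{s→0} P(s) = P(0) = num(0)/den(0) = 5/3 = 1.667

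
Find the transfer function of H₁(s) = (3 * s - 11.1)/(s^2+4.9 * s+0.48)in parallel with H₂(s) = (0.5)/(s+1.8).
Parallel: H = H₁ + H₂ = (n₁·d₂ + n₂·d₁)/(d₁·d₂).
n₁·d₂ = 3*s^2 - 5.7*s - 19.98. n₂·d₁ = 0.5*s^2 + 2.45*s + 0.24. Sum = 3.5*s^2 - 3.25*s - 19.74. d₁·d₂ = s^3 + 6.7*s^2 + 9.3*s + 0.864.
H(s) = (3.5*s^2 - 3.25*s - 19.74)/(s^3 + 6.7*s^2 + 9.3*s + 0.864)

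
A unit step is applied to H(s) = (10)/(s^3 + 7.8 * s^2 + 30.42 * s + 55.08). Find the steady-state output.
FVT: lim_{t→∞} y(t) = lim_{s→0} s*Y(s) where Y(s) = H(s)/s.
= lim_{s→0} H(s) = H(0) = num(0)/den(0) = 10/55.08 = 0.1816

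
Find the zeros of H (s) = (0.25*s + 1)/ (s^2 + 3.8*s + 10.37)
Set numerator = 0: 0.25*s + 1 = 0 → Zeros: -4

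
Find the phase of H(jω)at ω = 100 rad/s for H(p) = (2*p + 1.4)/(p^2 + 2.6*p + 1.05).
Substitute p = j*100: H(j100) = 0.000379838 - 0.0199922j.
∠H(j100) = atan2(Im, Re) = atan2(-0.0199922, 0.000379838) = -88.91°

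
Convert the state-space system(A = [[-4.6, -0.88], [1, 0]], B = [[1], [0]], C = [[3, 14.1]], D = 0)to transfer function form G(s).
G(s) = C(sI - A)⁻¹B + D.
Characteristic polynomial det(sI - A) = s^2 + 4.6*s + 0.88.
Numerator from C·adj(sI-A)·B + D·det(sI-A) = 3*s + 14.1.
G(s) = (3*s + 14.1)/(s^2 + 4.6*s + 0.88)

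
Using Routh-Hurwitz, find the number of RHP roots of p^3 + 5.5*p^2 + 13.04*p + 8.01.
Routh array:
p^3: [1, 13.04]; p^2: [5.5, 8.01]; p^1: [11.5836]; p^0: [8.01]
First column: [1, 5.5, 11.5836, 8.01]. Sign changes = RHP roots = 0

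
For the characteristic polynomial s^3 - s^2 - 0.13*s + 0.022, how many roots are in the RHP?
s^3 - s^2 - 0.13*s + 0.022 = (s - 0.1)(s + 0.2)(s - 1.1). Poles: -0.2, 0.1, 1.1. RHP poles (Re>0): 2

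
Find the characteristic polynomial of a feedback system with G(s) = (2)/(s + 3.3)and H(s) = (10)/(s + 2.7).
Characteristic poly = G_den * H_den + G_num * H_num = (s^2 + 6*s + 8.91) + (20) = s^2 + 6*s + 28.91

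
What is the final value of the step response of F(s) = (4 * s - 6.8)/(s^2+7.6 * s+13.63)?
FVT: lim_{t→∞} y(t) = lim_{s→0} s*Y(s) where Y(s) = F(s)/s.
= lim_{s→0} F(s) = F(0) = num(0)/den(0) = -6.8/13.63 = -0.4989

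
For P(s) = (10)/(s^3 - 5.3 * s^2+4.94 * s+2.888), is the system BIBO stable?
Denominator: s^3 - 5.3*s^2 + 4.94*s + 2.888 = (s - 3.8)(s - 1.9)(s + 0.4). Poles: -0.4, 1.9, 3.8. All Re(p)<0: No (unstable)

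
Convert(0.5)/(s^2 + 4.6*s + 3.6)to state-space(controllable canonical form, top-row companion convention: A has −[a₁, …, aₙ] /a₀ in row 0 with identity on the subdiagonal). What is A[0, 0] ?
Reachable canonical form for den = s^2 + 4.6*s + 3.6: top row of A = -[a₁,a₂,...,aₙ]/a₀, ones on the subdiagonal, zeros elsewhere.
A = [[-4.6, -3.6], [1, 0]].
A[0,0] = -4.6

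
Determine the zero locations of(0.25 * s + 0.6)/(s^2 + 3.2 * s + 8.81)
Set numerator = 0: 0.25*s + 0.6 = 0 → Zeros: -2.4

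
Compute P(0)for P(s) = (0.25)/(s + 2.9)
DC gain = P(0) = num(0)/den(0) = 0.25/2.9 = 0.08621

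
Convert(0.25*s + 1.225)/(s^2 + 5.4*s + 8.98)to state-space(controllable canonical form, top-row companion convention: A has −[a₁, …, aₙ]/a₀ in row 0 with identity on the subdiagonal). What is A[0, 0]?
Reachable canonical form for den = s^2 + 5.4*s + 8.98: top row of A = -[a₁,a₂,...,aₙ]/a₀, ones on the subdiagonal, zeros elsewhere.
A = [[-5.4, -8.98], [1, 0]].
A[0,0] = -5.4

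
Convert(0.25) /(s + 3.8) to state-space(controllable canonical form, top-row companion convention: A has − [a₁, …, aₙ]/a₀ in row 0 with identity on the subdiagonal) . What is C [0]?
Reachable canonical form: C = numerator coefficients (right-aligned, zero-padded to length n).
num = 0.25, C = [[0.25]].
C[0] = 0.25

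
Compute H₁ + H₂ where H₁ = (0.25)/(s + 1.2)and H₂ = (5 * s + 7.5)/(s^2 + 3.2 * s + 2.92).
Parallel: H = H₁ + H₂ = (n₁·d₂ + n₂·d₁)/(d₁·d₂).
n₁·d₂ = 0.25*s^2 + 0.8*s + 0.73. n₂·d₁ = 5*s^2 + 13.5*s + 9. Sum = 5.25*s^2 + 14.3*s + 9.73. d₁·d₂ = s^3 + 4.4*s^2 + 6.76*s + 3.504.
H(s) = (5.25*s^2 + 14.3*s + 9.73)/(s^3 + 4.4*s^2 + 6.76*s + 3.504)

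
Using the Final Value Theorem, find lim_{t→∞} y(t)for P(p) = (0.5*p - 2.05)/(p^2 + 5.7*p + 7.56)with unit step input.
FVT: lim_{t→∞} y(t) = lim_{p→0} p*Y(p) where Y(p) = P(p)/p.
= lim_{p→0} P(p) = P(0) = num(0)/den(0) = -2.05/7.56 = -0.2712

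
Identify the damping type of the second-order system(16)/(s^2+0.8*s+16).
Standard form: ωn²/(s²+2ζωn·s+ωn²) gives ωn=4, ζ=0.1.
Underdamped (ζ = 0.1 < 1)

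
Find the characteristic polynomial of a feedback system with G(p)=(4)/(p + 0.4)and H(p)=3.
Characteristic poly = G_den * H_den + G_num * H_num = (p + 0.4) + (12) = p + 12.4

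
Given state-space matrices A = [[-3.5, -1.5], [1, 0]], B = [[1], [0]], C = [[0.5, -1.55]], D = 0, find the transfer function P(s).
P(s) = C(sI - A)⁻¹B + D.
Characteristic polynomial det(sI - A) = s^2 + 3.5*s + 1.5.
Numerator from C·adj(sI-A)·B + D·det(sI-A) = 0.5*s - 1.55.
P(s) = (0.5*s - 1.55)/(s^2 + 3.5*s + 1.5)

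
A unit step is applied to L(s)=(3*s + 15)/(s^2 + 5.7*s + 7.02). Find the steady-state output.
FVT: lim_{t→∞} y(t) = lim_{s→0} s*Y(s) where Y(s) = L(s)/s.
= lim_{s→0} L(s) = L(0) = num(0)/den(0) = 15/7.02 = 2.137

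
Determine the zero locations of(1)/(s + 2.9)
Numerator is a nonzero constant (1) → Zeros: none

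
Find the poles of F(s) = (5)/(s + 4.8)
Set denominator = 0: s + 4.8 = 0 → Poles: -4.8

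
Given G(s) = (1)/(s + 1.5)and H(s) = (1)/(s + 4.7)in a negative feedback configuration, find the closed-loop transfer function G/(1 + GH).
Closed-loop T = G/(1+GH).
Numerator: G_num * H_den = s + 4.7.
Denominator: G_den * H_den + G_num * H_num = (s^2 + 6.2*s + 7.05) + (1) = s^2 + 6.2*s + 8.05.
T(s) = (s + 4.7)/(s^2 + 6.2*s + 8.05)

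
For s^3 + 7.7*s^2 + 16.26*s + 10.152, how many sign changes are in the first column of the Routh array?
Routh array:
s^3: [1, 16.26]; s^2: [7.7, 10.152]; s^1: [14.9416]; s^0: [10.152]
First column: [1, 7.7, 14.9416, 10.152]. Sign changes = 0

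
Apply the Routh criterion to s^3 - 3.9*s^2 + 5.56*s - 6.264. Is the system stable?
Routh array:
s^3: [1, 5.56]; s^2: [-3.9, -6.264]; s^1: [3.95385]; s^0: [-6.264]
First column: [1, -3.9, 3.95385, -6.264]. Sign changes = 3.
No, unstable (3 RHP root(s))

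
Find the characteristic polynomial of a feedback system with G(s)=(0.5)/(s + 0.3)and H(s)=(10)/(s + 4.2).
Characteristic poly = G_den * H_den + G_num * H_num = (s^2 + 4.5*s + 1.26) + (5) = s^2 + 4.5*s + 6.26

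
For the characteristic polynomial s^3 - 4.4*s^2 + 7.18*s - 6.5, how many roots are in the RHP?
s^3 - 4.4*s^2 + 7.18*s - 6.5 = (s - 2.6)(s^2 - 1.8*s + 2.5). Poles: 0.9 + 1.3j, 0.9 - 1.3j, 2.6. RHP poles (Re>0): 3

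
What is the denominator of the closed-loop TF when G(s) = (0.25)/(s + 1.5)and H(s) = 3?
Characteristic poly = G_den * H_den + G_num * H_num = (s + 1.5) + (0.75) = s + 2.25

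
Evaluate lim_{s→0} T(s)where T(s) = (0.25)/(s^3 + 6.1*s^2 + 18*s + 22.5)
DC gain = T(0) = num(0)/den(0) = 0.25/22.5 = 0.01111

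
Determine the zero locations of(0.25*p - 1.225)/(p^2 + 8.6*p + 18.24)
Set numerator = 0: 0.25*p - 1.225 = 0 → Zeros: 4.9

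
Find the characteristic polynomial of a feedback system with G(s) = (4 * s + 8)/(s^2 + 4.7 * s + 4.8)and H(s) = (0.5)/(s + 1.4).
Characteristic poly = G_den * H_den + G_num * H_num = (s^3 + 6.1*s^2 + 11.38*s + 6.72) + (2*s + 4) = s^3 + 6.1*s^2 + 13.38*s + 10.72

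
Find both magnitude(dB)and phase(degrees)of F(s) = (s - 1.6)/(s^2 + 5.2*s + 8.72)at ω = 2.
Substitute s = j*2: F(j2) = 0.101565 + 0.199941j.
|F| = 20*log₁₀(sqrt(Re²+Im²)) = -12.99 dB.
∠F = atan2(Im, Re) = 63.07°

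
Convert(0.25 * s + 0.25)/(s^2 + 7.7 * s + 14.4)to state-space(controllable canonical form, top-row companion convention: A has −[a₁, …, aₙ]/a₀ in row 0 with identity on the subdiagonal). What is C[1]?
Reachable canonical form: C = numerator coefficients (right-aligned, zero-padded to length n).
num = 0.25*s + 0.25, C = [[0.25, 0.25]].
C[1] = 0.25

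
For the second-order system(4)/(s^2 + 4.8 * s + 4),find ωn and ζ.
Standard form: ωn²/(s²+2ζωn·s+ωn²).
const=4=ωn² → ωn=2, s coeff=4.8=2ζωn → ζ=1.2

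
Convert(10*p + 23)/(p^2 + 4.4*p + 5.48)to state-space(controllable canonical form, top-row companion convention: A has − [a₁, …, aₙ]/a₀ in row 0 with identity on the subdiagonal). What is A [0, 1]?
Reachable canonical form for den = p^2 + 4.4*p + 5.48: top row of A = -[a₁,a₂,...,aₙ]/a₀, ones on the subdiagonal, zeros elsewhere.
A = [[-4.4, -5.48], [1, 0]].
A[0,1] = -5.48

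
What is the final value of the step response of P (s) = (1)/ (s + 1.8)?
FVT: lim_{t→∞} y(t) = lim_{s→0} s*Y(s) where Y(s) = P(s)/s.
= lim_{s→0} P(s) = P(0) = num(0)/den(0) = 1/1.8 = 0.5556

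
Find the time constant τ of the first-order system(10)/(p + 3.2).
First-order system: τ = -1/pole. Pole = -3.2. τ = -1/(-3.2) = 0.3125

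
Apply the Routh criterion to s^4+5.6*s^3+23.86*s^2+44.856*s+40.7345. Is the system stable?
Routh array:
s^4: [1, 23.86, 40.7345]; s^3: [5.6, 44.856]; s^2: [15.85, 40.7345]; s^1: [30.464]; s^0: [40.7345]
First column: [1, 5.6, 15.85, 30.464, 40.7345]. Sign changes = 0.
Yes, stable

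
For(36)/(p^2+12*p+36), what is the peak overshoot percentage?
Standard form: ωn²/(p²+2ζωn·p+ωn²) → ωn = 6, ζ = 1.
ζ ≥ 1, so the response is non-oscillatory: peak overshoot = 0%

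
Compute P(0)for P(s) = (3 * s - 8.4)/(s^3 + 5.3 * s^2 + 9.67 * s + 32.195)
DC gain = P(0) = num(0)/den(0) = -8.4/32.195 = -0.2609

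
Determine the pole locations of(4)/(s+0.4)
Set denominator = 0: s + 0.4 = 0 → Poles: -0.4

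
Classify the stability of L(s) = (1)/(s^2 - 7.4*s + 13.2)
Denominator: s^2 - 7.4*s + 13.2 = (s - 3)(s - 4.4). Poles: 3, 4.4. Unstable (2 pole(s) in RHP)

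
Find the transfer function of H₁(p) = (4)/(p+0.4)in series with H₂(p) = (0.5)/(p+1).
Series: H = H₁ · H₂ = (n₁·n₂)/(d₁·d₂).
Num: n₁·n₂ = 2. Den: d₁·d₂ = p^2 + 1.4*p + 0.4.
H(p) = (2)/(p^2 + 1.4*p + 0.4)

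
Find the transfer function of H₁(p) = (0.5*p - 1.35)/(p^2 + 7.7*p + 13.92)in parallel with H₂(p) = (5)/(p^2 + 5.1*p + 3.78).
Parallel: H = H₁ + H₂ = (n₁·d₂ + n₂·d₁)/(d₁·d₂).
n₁·d₂ = 0.5*p^3 + 1.2*p^2 - 4.995*p - 5.103. n₂·d₁ = 5*p^2 + 38.5*p + 69.6. Sum = 0.5*p^3 + 6.2*p^2 + 33.505*p + 64.497. d₁·d₂ = p^4 + 12.8*p^3 + 56.97*p^2 + 100.098*p + 52.6176.
H(p) = (0.5*p^3 + 6.2*p^2 + 33.505*p + 64.497)/(p^4 + 12.8*p^3 + 56.97*p^2 + 100.098*p + 52.6176)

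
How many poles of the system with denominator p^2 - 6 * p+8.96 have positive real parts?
p^2 - 6*p + 8.96 = (p - 3.2)(p - 2.8). Poles: 2.8, 3.2. RHP poles (Re>0): 2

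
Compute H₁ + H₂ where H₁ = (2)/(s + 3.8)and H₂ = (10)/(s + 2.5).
Parallel: H = H₁ + H₂ = (n₁·d₂ + n₂·d₁)/(d₁·d₂).
n₁·d₂ = 2*s + 5. n₂·d₁ = 10*s + 38. Sum = 12*s + 43. d₁·d₂ = s^2 + 6.3*s + 9.5.
H(s) = (12*s + 43)/(s^2 + 6.3*s + 9.5)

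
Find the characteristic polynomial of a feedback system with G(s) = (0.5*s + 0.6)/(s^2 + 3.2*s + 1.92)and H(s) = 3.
Characteristic poly = G_den * H_den + G_num * H_num = (s^2 + 3.2*s + 1.92) + (1.5*s + 1.8) = s^2 + 4.7*s + 3.72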